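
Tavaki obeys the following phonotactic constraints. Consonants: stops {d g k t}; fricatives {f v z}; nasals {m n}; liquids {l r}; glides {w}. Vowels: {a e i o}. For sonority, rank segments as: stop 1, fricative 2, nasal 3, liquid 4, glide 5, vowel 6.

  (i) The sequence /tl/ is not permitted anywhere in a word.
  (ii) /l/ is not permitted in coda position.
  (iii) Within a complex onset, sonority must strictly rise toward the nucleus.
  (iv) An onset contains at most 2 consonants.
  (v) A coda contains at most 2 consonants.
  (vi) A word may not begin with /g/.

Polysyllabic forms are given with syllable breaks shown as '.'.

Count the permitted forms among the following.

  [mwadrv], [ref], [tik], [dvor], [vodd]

[mwadrv] — violates constraint (v): syllable 1 coda /drv/ has 3 consonants (> 2) → not permitted
[ref] — σ1 onset /r/, coda /f/ ok → permitted
[tik] — σ1 onset /t/, coda /k/ ok → permitted
[dvor] — σ1 onset /dv/ (1→2 rises), coda /r/ ok → permitted
[vodd] — σ1 onset /v/, coda /dd/ (2C) ok → permitted
Permitted: [ref], [tik], [dvor], [vodd] → 4.

4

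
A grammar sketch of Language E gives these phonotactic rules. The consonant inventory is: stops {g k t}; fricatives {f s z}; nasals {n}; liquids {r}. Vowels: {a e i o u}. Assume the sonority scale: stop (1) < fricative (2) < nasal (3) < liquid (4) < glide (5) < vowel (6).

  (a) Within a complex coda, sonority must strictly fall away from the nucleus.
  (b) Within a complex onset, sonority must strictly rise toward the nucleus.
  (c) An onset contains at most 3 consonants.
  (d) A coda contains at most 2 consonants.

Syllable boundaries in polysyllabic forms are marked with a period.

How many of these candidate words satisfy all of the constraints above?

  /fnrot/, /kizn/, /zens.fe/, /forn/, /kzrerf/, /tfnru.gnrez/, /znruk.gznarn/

/fnrot/ — σ1 onset /fnr/ (2→3→4 rises), coda /t/ ok → phonotactically legal
/kizn/ — violates constraint (a): syllable 1 coda /zn/: /z/ (fricative, 2) → /n/ (nasal, 3) does not fall → phonotactically illegal
/zens.fe/ — σ1 onset /z/, coda /ns/ (3→2 falls) ok; σ2 onset /f/, coda /∅/ ok → phonotactically legal
/forn/ — σ1 onset /f/, coda /rn/ (4→3 falls) ok → phonotactically legal
/kzrerf/ — σ1 onset /kzr/ (1→2→4 rises), coda /rf/ (4→2 falls) ok → phonotactically legal
/tfnru.gnrez/ — violates constraint (c): syllable 1 onset /tfnr/ has 4 consonants (> 3) → phonotactically illegal
/znruk.gznarn/ — σ1 onset /znr/ (2→3→4 rises), coda /k/ ok; σ2 onset /gzn/ (1→2→3 rises), coda /rn/ (4→3 falls) ok → phonotactically legal
Phonotactically legal: /fnrot/, /zens.fe/, /forn/, /kzrerf/, /znruk.gznarn/ → 5.

5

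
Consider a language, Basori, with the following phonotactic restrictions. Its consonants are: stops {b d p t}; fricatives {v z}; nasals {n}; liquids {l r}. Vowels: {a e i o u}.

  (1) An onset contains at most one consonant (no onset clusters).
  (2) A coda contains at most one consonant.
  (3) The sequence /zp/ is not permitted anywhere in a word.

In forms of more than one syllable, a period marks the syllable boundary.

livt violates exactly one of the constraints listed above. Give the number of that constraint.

livt: syllable 1 coda /vt/ has 2 consonants (> 1).
This is a violation of constraint 2: "A coda contains at most one consonant."
The remaining constraints (1, 3) are satisfied.

2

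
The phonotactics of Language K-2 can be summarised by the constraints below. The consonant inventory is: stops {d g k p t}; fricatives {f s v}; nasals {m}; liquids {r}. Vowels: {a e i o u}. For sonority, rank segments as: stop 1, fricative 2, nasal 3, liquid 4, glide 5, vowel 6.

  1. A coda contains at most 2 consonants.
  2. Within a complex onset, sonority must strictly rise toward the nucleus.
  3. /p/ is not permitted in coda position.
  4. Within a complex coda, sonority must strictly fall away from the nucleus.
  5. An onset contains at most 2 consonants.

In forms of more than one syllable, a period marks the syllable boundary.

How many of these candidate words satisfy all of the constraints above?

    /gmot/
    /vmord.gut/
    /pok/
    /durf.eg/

/gmot/ — σ1 onset /gm/ (1→3 rises), coda /t/ ok → well-formed
/vmord.gut/ — σ1 onset /vm/ (2→3 rises), coda /rd/ (4→1 falls) ok; σ2 onset /g/, coda /t/ ok → well-formed
/pok/ — σ1 onset /p/, coda /k/ ok → well-formed
/durf.eg/ — σ1 onset /d/, coda /rf/ (4→2 falls) ok; σ2 onset /∅/, coda /g/ ok → well-formed
Well-formed: /gmot/, /vmord.gut/, /pok/, /durf.eg/ → 4.

4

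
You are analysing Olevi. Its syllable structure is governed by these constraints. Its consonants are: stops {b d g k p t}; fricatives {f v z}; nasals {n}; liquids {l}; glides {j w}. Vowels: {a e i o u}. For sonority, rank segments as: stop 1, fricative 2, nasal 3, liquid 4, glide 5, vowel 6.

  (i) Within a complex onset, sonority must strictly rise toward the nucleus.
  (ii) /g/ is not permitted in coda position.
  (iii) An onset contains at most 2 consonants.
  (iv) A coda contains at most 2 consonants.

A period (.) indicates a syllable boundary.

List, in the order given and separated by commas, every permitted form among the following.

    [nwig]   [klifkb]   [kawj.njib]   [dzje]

[nwig] — violates constraint (ii): syllable 1 coda contains /g/ → not permitted
[klifkb] — violates constraint (iv): syllable 1 coda /fkb/ has 3 consonants (> 2) → not permitted
[kawj.njib] — σ1 onset /k/, coda /wj/ (2C) ok; σ2 onset /nj/ (3→5 rises), coda /b/ ok → permitted
[dzje] — violates constraint (iii): syllable 1 onset /dzj/ has 3 consonants (> 2) → not permitted

[kawj.njib]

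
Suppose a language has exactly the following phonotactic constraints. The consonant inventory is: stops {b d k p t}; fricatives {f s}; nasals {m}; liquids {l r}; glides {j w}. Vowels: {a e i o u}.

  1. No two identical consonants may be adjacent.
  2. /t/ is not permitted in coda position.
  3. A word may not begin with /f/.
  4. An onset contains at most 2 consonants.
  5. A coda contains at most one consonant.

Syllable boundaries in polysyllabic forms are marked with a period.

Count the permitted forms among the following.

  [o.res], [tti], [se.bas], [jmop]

3

[o.res] — σ1 onset /∅/, coda /∅/ ok; σ2 onset /r/, coda /s/ ok → permitted
[tti] — violates constraint 1: adjacent identical consonants /tt/ → not permitted
[se.bas] — σ1 onset /s/, coda /∅/ ok; σ2 onset /b/, coda /s/ ok → permitted
[jmop] — σ1 onset /jm/ (2C), coda /p/ ok → permitted
Permitted: [o.res], [se.bas], [jmop] → 3.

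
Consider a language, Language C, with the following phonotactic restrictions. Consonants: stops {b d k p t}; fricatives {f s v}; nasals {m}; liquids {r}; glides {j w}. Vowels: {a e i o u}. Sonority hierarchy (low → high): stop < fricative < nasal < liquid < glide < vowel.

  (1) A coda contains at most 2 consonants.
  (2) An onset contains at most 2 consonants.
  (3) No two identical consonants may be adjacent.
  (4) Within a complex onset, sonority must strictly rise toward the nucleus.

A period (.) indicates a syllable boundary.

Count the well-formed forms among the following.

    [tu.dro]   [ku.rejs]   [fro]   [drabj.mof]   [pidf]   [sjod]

6

[tu.dro] — σ1 onset /t/, coda /∅/ ok; σ2 onset /dr/ (1→4 rises), coda /∅/ ok → well-formed
[ku.rejs] — σ1 onset /k/, coda /∅/ ok; σ2 onset /r/, coda /js/ (2C) ok → well-formed
[fro] — σ1 onset /fr/ (2→4 rises), coda /∅/ ok → well-formed
[drabj.mof] — σ1 onset /dr/ (1→4 rises), coda /bj/ (2C) ok; σ2 onset /m/, coda /f/ ok → well-formed
[pidf] — σ1 onset /p/, coda /df/ (2C) ok → well-formed
[sjod] — σ1 onset /sj/ (2→5 rises), coda /d/ ok → well-formed
Well-formed: [tu.dro], [ku.rejs], [fro], [drabj.mof], [pidf], [sjod] → 6.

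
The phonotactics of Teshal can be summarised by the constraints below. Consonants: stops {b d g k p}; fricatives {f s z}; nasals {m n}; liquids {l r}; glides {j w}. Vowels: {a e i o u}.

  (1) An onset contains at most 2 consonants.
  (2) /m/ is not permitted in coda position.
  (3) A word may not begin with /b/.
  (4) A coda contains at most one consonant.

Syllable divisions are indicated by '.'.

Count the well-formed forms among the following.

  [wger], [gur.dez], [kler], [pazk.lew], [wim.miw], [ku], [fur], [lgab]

[wger] — σ1 onset /wg/ (2C), coda /r/ ok → well-formed
[gur.dez] — σ1 onset /g/, coda /r/ ok; σ2 onset /d/, coda /z/ ok → well-formed
[kler] — σ1 onset /kl/ (2C), coda /r/ ok → well-formed
[pazk.lew] — violates constraint 4: syllable 1 coda /zk/ has 2 consonants (> 1) → ill-formed
[wim.miw] — violates constraint 2: syllable 1 coda contains /m/ → ill-formed
[ku] — σ1 onset /k/, coda /∅/ ok → well-formed
[fur] — σ1 onset /f/, coda /r/ ok → well-formed
[lgab] — σ1 onset /lg/ (2C), coda /b/ ok → well-formed
Well-formed: [wger], [gur.dez], [kler], [ku], [fur], [lgab] → 6.

6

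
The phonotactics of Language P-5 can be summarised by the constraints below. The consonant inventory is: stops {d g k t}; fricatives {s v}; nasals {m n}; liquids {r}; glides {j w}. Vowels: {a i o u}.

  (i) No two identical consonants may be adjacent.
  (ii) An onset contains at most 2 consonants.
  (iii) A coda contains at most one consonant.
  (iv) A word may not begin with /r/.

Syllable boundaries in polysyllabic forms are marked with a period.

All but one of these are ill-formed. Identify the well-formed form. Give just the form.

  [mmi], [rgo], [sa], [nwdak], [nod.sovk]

[mmi] — violates constraint (i): adjacent identical consonants /mm/ → ill-formed
[rgo] — violates constraint (iv): word begins with /r/ → ill-formed
[sa] — σ1 onset /s/, coda /∅/ ok → well-formed
[nwdak] — violates constraint (ii): syllable 1 onset /nwd/ has 3 consonants (> 2) → ill-formed
[nod.sovk] — violates constraint (iii): syllable 2 coda /vk/ has 2 consonants (> 1) → ill-formed

[sa]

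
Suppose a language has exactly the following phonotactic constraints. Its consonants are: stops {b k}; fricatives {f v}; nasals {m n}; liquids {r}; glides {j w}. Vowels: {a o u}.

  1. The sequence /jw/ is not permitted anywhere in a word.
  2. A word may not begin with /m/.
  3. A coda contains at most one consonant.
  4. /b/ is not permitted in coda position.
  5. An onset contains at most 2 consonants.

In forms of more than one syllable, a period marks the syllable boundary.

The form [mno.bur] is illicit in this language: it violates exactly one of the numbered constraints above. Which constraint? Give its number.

[mno.bur]: word begins with /m/.
This is a violation of constraint 2: "A word may not begin with /m/."
The remaining constraints (1, 3, 4, 5) are satisfied.

2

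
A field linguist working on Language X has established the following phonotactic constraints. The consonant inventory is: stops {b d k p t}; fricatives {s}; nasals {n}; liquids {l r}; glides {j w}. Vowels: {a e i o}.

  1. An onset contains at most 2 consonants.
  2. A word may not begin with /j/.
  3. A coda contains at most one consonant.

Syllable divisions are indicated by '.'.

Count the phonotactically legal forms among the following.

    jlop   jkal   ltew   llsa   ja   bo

2

jlop — violates constraint 2: word begins with /j/ → phonotactically illegal
jkal — violates constraint 2: word begins with /j/ → phonotactically illegal
ltew — σ1 onset /lt/ (2C), coda /w/ ok → phonotactically legal
llsa — violates constraint 1: syllable 1 onset /lls/ has 3 consonants (> 2) → phonotactically illegal
ja — violates constraint 2: word begins with /j/ → phonotactically illegal
bo — σ1 onset /b/, coda /∅/ ok → phonotactically legal
Phonotactically legal: ltew, bo → 2.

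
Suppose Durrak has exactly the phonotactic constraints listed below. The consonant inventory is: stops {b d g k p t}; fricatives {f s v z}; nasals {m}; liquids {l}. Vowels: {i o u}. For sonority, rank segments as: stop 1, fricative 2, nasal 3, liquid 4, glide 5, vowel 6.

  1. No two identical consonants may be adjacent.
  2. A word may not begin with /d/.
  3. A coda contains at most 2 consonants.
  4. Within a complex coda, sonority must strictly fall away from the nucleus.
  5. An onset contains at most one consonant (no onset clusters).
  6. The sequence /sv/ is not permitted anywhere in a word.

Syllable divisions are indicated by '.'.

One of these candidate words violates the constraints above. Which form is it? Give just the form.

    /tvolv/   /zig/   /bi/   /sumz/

/tvolv/

/tvolv/ — violates constraint 5: syllable 1 onset /tv/ has 2 consonants (> 1) → ill-formed
/zig/ — σ1 onset /z/, coda /g/ ok → well-formed
/bi/ — σ1 onset /b/, coda /∅/ ok → well-formed
/sumz/ — σ1 onset /s/, coda /mz/ (3→2 falls) ok → well-formed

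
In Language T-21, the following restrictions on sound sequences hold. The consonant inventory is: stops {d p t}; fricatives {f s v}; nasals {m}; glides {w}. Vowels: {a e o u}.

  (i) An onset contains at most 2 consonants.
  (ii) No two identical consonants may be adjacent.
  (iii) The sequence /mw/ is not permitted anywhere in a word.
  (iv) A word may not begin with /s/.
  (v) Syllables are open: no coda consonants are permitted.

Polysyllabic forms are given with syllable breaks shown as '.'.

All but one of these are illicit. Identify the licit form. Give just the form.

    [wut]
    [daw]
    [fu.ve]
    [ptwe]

[wut] — violates constraint (v): syllable 1 coda /t/ has 1 consonant (> 0) → illicit
[daw] — violates constraint (v): syllable 1 coda /w/ has 1 consonant (> 0) → illicit
[fu.ve] — σ1 onset /f/, coda /∅/ ok; σ2 onset /v/, coda /∅/ ok → licit
[ptwe] — violates constraint (i): syllable 1 onset /ptw/ has 3 consonants (> 2) → illicit

[fu.ve]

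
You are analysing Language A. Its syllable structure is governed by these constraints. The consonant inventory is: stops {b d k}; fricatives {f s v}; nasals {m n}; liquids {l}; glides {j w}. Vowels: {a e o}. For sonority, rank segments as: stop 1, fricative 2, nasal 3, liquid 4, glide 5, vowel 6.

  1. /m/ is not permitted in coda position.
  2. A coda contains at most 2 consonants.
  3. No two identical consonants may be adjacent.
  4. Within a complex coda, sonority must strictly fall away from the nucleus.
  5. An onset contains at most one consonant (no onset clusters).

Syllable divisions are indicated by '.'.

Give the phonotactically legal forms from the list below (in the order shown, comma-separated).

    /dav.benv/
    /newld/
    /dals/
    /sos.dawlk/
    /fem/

/dav.benv/, /dals/

/dav.benv/ — σ1 onset /d/, coda /v/ ok; σ2 onset /b/, coda /nv/ (3→2 falls) ok → phonotactically legal
/newld/ — violates constraint 2: syllable 1 coda /wld/ has 3 consonants (> 2) → phonotactically illegal
/dals/ — σ1 onset /d/, coda /ls/ (4→2 falls) ok → phonotactically legal
/sos.dawlk/ — violates constraint 2: syllable 2 coda /wlk/ has 3 consonants (> 2) → phonotactically illegal
/fem/ — violates constraint 1: syllable 1 coda contains /m/ → phonotactically illegal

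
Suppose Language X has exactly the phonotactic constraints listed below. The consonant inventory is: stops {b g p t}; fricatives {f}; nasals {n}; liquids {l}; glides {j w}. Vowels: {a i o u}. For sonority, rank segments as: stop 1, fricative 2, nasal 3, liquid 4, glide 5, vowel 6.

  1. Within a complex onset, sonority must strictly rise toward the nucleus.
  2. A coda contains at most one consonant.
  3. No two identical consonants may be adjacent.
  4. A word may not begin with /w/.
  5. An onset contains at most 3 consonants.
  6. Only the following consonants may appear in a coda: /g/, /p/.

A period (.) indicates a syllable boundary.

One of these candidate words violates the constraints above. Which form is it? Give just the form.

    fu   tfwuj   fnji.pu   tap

tfwuj

fu — σ1 onset /f/, coda /∅/ ok → phonotactically legal
tfwuj — violates constraint 6: syllable 1 coda contains /j/, which is not a licensed coda consonant → phonotactically illegal
fnji.pu — σ1 onset /fnj/ (2→3→5 rises), coda /∅/ ok; σ2 onset /p/, coda /∅/ ok → phonotactically legal
tap — σ1 onset /t/, coda /p/ ok → phonotactically legal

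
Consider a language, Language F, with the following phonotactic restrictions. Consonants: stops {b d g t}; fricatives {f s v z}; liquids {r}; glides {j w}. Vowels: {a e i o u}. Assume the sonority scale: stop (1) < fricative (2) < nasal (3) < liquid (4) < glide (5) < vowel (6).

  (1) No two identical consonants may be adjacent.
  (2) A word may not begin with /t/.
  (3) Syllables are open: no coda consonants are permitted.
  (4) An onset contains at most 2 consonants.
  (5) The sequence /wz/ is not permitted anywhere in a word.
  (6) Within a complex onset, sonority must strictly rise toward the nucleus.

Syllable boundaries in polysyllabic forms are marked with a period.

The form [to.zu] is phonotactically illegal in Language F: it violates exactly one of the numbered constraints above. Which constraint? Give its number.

2

[to.zu]: word begins with /t/.
This is a violation of constraint 2: "A word may not begin with /t/."
The remaining constraints (1, 3, 4, 5, 6) are satisfied.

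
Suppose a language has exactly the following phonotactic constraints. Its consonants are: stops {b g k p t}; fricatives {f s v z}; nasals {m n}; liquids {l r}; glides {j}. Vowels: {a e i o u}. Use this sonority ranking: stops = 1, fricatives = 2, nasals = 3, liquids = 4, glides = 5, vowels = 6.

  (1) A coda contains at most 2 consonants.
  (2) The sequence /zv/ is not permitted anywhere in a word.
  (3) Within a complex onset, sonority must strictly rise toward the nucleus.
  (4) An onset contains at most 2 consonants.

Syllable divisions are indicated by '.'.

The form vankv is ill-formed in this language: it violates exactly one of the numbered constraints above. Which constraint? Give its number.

1

vankv: syllable 1 coda /nkv/ has 3 consonants (> 2).
This is a violation of constraint 1: "A coda contains at most 2 consonants."
The remaining constraints (2, 3, 4) are satisfied.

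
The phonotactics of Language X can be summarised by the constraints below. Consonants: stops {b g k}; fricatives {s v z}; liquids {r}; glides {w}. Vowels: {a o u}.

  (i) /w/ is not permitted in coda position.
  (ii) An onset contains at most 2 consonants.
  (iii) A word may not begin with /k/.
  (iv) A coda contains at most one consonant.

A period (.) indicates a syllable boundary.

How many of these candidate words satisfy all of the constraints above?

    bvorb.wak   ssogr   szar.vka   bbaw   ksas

1

bvorb.wak — violates constraint (iv): syllable 1 coda /rb/ has 2 consonants (> 1) → phonotactically illegal
ssogr — violates constraint (iv): syllable 1 coda /gr/ has 2 consonants (> 1) → phonotactically illegal
szar.vka — σ1 onset /sz/ (2C), coda /r/ ok; σ2 onset /vk/ (2C), coda /∅/ ok → phonotactically legal
bbaw — violates constraint (i): syllable 1 coda contains /w/ → phonotactically illegal
ksas — violates constraint (iii): word begins with /k/ → phonotactically illegal
Phonotactically legal: szar.vka → 1.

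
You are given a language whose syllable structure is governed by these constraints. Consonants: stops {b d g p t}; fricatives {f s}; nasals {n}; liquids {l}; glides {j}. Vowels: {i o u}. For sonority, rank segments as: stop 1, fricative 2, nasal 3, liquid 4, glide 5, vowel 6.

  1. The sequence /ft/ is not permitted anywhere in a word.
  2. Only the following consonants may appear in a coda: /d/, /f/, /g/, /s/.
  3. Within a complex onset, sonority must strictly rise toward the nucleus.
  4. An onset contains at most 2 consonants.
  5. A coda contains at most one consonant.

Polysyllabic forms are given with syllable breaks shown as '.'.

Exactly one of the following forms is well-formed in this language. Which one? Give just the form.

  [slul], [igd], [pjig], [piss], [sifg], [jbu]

[slul] — violates constraint 2: syllable 1 coda contains /l/, which is not a licensed coda consonant → ill-formed
[igd] — violates constraint 5: syllable 1 coda /gd/ has 2 consonants (> 1) → ill-formed
[pjig] — σ1 onset /pj/ (1→5 rises), coda /g/ ok → well-formed
[piss] — violates constraint 5: syllable 1 coda /ss/ has 2 consonants (> 1) → ill-formed
[sifg] — violates constraint 5: syllable 1 coda /fg/ has 2 consonants (> 1) → ill-formed
[jbu] — violates constraint 3: syllable 1 onset /jb/: /j/ (glide, 5) → /b/ (stop, 1) does not rise → ill-formed

[pjig]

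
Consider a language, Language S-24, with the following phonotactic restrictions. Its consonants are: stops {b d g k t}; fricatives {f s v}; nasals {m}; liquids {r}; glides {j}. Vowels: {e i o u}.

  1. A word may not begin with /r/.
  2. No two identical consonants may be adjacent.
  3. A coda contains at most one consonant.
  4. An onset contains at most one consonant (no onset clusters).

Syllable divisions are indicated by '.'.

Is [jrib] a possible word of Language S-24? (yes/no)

[jrib] — violates constraint 4: syllable 1 onset /jr/ has 2 consonants (> 1) → ill-formed

no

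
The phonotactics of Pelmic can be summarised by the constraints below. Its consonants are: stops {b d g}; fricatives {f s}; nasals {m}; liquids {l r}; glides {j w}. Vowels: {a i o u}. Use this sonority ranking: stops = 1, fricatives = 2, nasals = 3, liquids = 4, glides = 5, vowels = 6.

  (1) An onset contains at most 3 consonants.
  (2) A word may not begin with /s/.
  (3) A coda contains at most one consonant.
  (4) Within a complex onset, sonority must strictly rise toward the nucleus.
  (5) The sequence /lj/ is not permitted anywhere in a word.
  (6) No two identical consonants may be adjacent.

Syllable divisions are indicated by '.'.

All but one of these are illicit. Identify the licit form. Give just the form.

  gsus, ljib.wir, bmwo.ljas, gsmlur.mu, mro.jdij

gsus — σ1 onset /gs/ (1→2 rises), coda /s/ ok → licit
ljib.wir — violates constraint 5: contains banned sequence /lj/ → illicit
bmwo.ljas — violates constraint 5: contains banned sequence /lj/ → illicit
gsmlur.mu — violates constraint 1: syllable 1 onset /gsml/ has 4 consonants (> 3) → illicit
mro.jdij — violates constraint 4: syllable 2 onset /jd/: /j/ (glide, 5) → /d/ (stop, 1) does not rise → illicit

gsus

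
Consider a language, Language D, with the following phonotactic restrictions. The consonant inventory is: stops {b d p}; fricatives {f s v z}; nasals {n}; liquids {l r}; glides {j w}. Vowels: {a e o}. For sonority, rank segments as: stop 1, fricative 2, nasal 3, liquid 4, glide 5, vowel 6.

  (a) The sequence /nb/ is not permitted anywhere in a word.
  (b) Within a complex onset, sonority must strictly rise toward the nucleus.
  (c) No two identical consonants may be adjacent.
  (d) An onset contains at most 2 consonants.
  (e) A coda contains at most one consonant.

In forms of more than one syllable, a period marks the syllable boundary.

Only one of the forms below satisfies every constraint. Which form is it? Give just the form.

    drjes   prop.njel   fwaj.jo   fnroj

drjes — violates constraint (d): syllable 1 onset /drj/ has 3 consonants (> 2) → illicit
prop.njel — σ1 onset /pr/ (1→4 rises), coda /p/ ok; σ2 onset /nj/ (3→5 rises), coda /l/ ok → licit
fwaj.jo — violates constraint (c): adjacent identical consonants /jj/ → illicit
fnroj — violates constraint (d): syllable 1 onset /fnr/ has 3 consonants (> 2) → illicit

prop.njel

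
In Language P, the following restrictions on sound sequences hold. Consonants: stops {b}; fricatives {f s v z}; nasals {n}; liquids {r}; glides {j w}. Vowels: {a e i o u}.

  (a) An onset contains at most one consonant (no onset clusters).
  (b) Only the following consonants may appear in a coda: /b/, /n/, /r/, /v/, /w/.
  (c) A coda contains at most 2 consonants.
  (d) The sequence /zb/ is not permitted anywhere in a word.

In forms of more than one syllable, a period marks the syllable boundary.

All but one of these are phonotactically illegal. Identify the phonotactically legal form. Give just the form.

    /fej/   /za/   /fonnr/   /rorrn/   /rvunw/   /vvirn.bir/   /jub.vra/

/fej/ — violates constraint (b): syllable 1 coda contains /j/, which is not a licensed coda consonant → phonotactically illegal
/za/ — σ1 onset /z/, coda /∅/ ok → phonotactically legal
/fonnr/ — violates constraint (c): syllable 1 coda /nnr/ has 3 consonants (> 2) → phonotactically illegal
/rorrn/ — violates constraint (c): syllable 1 coda /rrn/ has 3 consonants (> 2) → phonotactically illegal
/rvunw/ — violates constraint (a): syllable 1 onset /rv/ has 2 consonants (> 1) → phonotactically illegal
/vvirn.bir/ — violates constraint (a): syllable 1 onset /vv/ has 2 consonants (> 1) → phonotactically illegal
/jub.vra/ — violates constraint (a): syllable 2 onset /vr/ has 2 consonants (> 1) → phonotactically illegal

/za/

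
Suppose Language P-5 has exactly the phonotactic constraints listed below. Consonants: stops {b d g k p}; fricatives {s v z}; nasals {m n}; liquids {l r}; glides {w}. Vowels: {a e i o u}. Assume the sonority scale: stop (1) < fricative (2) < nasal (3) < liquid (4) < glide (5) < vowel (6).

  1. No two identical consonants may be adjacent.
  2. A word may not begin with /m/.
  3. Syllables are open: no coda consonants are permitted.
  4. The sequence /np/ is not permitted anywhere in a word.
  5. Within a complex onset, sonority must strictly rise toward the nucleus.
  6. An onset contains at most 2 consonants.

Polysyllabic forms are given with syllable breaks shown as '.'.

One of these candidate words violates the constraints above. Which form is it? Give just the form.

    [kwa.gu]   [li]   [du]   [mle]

[kwa.gu] — σ1 onset /kw/ (1→5 rises), coda /∅/ ok; σ2 onset /g/, coda /∅/ ok → licit
[li] — σ1 onset /l/, coda /∅/ ok → licit
[du] — σ1 onset /d/, coda /∅/ ok → licit
[mle] — violates constraint 2: word begins with /m/ → illicit

[mle]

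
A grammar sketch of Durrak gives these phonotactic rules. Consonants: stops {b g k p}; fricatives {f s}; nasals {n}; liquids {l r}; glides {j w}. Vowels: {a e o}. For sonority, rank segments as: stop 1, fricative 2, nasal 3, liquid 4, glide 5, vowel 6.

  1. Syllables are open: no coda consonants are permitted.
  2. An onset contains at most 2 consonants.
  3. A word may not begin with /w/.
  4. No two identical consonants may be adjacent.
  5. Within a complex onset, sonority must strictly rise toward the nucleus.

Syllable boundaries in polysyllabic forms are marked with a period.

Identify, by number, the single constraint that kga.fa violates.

5

kga.fa: syllable 1 onset /kg/: /k/ (stop, 1) → /g/ (stop, 1) does not rise.
This is a violation of constraint 5: "Within a complex onset, sonority must strictly rise toward the nucleus."
The remaining constraints (1, 2, 3, 4) are satisfied.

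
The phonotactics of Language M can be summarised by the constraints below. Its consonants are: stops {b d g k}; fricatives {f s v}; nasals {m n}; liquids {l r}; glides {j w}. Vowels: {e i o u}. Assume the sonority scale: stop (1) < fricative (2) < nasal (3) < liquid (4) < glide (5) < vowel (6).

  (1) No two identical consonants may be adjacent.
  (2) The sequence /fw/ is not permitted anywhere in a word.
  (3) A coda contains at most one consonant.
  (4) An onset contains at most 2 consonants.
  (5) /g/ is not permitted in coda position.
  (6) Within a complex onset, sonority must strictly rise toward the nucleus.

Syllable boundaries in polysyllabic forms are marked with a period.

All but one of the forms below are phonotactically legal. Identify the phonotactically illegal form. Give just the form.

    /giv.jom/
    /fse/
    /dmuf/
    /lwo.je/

/giv.jom/ — σ1 onset /g/, coda /v/ ok; σ2 onset /j/, coda /m/ ok → phonotactically legal
/fse/ — violates constraint 6: syllable 1 onset /fs/: /f/ (fricative, 2) → /s/ (fricative, 2) does not rise → phonotactically illegal
/dmuf/ — σ1 onset /dm/ (1→3 rises), coda /f/ ok → phonotactically legal
/lwo.je/ — σ1 onset /lw/ (4→5 rises), coda /∅/ ok; σ2 onset /j/, coda /∅/ ok → phonotactically legal

/fse/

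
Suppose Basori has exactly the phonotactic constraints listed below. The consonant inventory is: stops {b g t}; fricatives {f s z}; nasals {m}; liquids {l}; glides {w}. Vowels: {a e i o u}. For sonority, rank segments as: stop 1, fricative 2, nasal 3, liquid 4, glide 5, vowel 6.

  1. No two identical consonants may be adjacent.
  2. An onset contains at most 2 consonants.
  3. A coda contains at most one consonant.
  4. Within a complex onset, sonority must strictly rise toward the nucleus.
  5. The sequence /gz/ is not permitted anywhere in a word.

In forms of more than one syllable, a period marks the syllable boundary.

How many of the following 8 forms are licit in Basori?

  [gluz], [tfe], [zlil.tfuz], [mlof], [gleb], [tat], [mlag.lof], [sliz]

[gluz] — σ1 onset /gl/ (1→4 rises), coda /z/ ok → licit
[tfe] — σ1 onset /tf/ (1→2 rises), coda /∅/ ok → licit
[zlil.tfuz] — σ1 onset /zl/ (2→4 rises), coda /l/ ok; σ2 onset /tf/ (1→2 rises), coda /z/ ok → licit
[mlof] — σ1 onset /ml/ (3→4 rises), coda /f/ ok → licit
[gleb] — σ1 onset /gl/ (1→4 rises), coda /b/ ok → licit
[tat] — σ1 onset /t/, coda /t/ ok → licit
[mlag.lof] — σ1 onset /ml/ (3→4 rises), coda /g/ ok; σ2 onset /l/, coda /f/ ok → licit
[sliz] — σ1 onset /sl/ (2→4 rises), coda /z/ ok → licit
Licit: [gluz], [tfe], [zlil.tfuz], [mlof], [gleb], [tat], [mlag.lof], [sliz] → 8.

8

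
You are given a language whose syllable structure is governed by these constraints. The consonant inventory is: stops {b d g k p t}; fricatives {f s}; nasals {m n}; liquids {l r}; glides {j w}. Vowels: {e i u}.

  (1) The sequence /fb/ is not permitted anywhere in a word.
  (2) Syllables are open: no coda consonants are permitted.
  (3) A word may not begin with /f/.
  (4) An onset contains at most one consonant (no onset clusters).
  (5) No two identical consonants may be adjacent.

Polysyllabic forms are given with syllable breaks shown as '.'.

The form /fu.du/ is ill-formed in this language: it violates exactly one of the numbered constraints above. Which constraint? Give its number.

/fu.du/: word begins with /f/.
This is a violation of constraint 3: "A word may not begin with /f/."
The remaining constraints (1, 2, 4, 5) are satisfied.

3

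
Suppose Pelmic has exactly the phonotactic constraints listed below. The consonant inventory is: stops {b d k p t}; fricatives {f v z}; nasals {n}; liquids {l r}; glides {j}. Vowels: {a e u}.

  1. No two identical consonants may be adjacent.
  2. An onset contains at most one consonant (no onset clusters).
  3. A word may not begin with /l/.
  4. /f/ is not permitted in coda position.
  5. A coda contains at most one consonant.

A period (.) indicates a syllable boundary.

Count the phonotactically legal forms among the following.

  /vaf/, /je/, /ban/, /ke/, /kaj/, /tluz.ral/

4

/vaf/ — violates constraint 4: syllable 1 coda contains /f/ → phonotactically illegal
/je/ — σ1 onset /j/, coda /∅/ ok → phonotactically legal
/ban/ — σ1 onset /b/, coda /n/ ok → phonotactically legal
/ke/ — σ1 onset /k/, coda /∅/ ok → phonotactically legal
/kaj/ — σ1 onset /k/, coda /j/ ok → phonotactically legal
/tluz.ral/ — violates constraint 2: syllable 1 onset /tl/ has 2 consonants (> 1) → phonotactically illegal
Phonotactically legal: /je/, /ban/, /ke/, /kaj/ → 4.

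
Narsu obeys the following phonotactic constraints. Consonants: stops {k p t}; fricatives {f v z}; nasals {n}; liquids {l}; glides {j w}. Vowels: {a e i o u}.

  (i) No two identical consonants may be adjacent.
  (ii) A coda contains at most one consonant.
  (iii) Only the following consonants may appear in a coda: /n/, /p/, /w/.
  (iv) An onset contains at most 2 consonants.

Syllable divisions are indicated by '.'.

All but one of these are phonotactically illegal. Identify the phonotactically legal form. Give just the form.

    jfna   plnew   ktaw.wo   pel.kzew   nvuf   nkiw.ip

jfna — violates constraint (iv): syllable 1 onset /jfn/ has 3 consonants (> 2) → phonotactically illegal
plnew — violates constraint (iv): syllable 1 onset /pln/ has 3 consonants (> 2) → phonotactically illegal
ktaw.wo — violates constraint (i): adjacent identical consonants /ww/ → phonotactically illegal
pel.kzew — violates constraint (iii): syllable 1 coda contains /l/, which is not a licensed coda consonant → phonotactically illegal
nvuf — violates constraint (iii): syllable 1 coda contains /f/, which is not a licensed coda consonant → phonotactically illegal
nkiw.ip — σ1 onset /nk/ (2C), coda /w/ ok; σ2 onset /∅/, coda /p/ ok → phonotactically legal

nkiw.ip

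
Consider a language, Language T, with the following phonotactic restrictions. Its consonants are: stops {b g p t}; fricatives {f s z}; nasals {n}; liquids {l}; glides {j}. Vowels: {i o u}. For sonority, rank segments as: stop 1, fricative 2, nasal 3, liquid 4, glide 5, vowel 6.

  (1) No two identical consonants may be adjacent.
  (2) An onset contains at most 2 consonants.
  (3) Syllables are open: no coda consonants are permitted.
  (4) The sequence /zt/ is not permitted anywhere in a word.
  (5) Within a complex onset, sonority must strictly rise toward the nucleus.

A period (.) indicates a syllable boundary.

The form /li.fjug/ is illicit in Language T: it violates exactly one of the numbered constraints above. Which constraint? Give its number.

/li.fjug/: syllable 2 coda /g/ has 1 consonant (> 0).
This is a violation of constraint 3: "Syllables are open: no coda consonants are permitted."
The remaining constraints (1, 2, 4, 5) are satisfied.

3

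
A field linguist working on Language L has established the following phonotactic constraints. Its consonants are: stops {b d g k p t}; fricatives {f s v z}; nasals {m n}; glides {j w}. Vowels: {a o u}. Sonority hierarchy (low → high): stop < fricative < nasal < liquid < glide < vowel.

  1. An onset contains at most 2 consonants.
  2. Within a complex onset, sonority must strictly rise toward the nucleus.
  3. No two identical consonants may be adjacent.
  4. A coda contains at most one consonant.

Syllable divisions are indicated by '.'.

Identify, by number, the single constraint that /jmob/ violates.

/jmob/: syllable 1 onset /jm/: /j/ (glide, 5) → /m/ (nasal, 3) does not rise.
This is a violation of constraint 2: "Within a complex onset, sonority must strictly rise toward the nucleus."
The remaining constraints (1, 3, 4) are satisfied.

2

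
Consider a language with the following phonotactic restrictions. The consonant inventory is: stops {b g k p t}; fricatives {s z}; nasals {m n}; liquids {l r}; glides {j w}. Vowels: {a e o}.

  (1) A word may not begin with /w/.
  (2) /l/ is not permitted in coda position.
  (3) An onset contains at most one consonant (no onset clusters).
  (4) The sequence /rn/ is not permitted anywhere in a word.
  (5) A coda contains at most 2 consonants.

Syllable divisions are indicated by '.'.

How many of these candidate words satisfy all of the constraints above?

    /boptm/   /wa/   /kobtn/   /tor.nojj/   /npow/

0

/boptm/ — violates constraint 5: syllable 1 coda /ptm/ has 3 consonants (> 2) → illicit
/wa/ — violates constraint 1: word begins with /w/ → illicit
/kobtn/ — violates constraint 5: syllable 1 coda /btn/ has 3 consonants (> 2) → illicit
/tor.nojj/ — violates constraint 4: contains banned sequence /rn/ → illicit
/npow/ — violates constraint 3: syllable 1 onset /np/ has 2 consonants (> 1) → illicit
No form is licit → 0.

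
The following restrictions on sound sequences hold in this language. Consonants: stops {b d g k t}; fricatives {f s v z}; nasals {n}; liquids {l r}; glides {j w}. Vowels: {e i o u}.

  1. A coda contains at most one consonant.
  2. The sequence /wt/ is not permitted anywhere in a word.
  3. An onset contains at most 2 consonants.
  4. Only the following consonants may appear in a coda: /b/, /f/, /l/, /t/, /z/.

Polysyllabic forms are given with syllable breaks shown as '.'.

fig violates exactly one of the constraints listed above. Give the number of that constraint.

4

fig: syllable 1 coda contains /g/, which is not a licensed coda consonant.
This is a violation of constraint 4: "Only the following consonants may appear in a coda: /b/, /f/, /l/, /t/, /z/."
The remaining constraints (1, 2, 3) are satisfied.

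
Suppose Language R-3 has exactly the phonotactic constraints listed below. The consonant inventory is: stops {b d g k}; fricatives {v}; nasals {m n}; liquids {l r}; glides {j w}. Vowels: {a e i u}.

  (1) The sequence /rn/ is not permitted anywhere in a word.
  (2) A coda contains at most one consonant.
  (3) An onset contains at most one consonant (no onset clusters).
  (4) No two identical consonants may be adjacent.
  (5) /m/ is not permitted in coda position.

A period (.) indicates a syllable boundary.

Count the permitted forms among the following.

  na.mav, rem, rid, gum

na.mav — σ1 onset /n/, coda /∅/ ok; σ2 onset /m/, coda /v/ ok → permitted
rem — violates constraint 5: syllable 1 coda contains /m/ → not permitted
rid — σ1 onset /r/, coda /d/ ok → permitted
gum — violates constraint 5: syllable 1 coda contains /m/ → not permitted
Permitted: na.mav, rid → 2.

2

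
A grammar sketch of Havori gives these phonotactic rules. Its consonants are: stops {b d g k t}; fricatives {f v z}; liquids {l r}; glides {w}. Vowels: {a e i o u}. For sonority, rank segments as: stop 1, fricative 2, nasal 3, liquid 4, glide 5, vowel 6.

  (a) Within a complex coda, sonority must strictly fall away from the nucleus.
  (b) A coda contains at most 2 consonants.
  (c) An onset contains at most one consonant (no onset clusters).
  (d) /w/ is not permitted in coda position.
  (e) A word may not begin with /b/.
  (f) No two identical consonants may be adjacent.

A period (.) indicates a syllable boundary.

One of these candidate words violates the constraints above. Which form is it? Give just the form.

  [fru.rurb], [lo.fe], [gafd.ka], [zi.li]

[fru.rurb]

[fru.rurb] — violates constraint (c): syllable 1 onset /fr/ has 2 consonants (> 1) → phonotactically illegal
[lo.fe] — σ1 onset /l/, coda /∅/ ok; σ2 onset /f/, coda /∅/ ok → phonotactically legal
[gafd.ka] — σ1 onset /g/, coda /fd/ (2→1 falls) ok; σ2 onset /k/, coda /∅/ ok → phonotactically legal
[zi.li] — σ1 onset /z/, coda /∅/ ok; σ2 onset /l/, coda /∅/ ok → phonotactically legal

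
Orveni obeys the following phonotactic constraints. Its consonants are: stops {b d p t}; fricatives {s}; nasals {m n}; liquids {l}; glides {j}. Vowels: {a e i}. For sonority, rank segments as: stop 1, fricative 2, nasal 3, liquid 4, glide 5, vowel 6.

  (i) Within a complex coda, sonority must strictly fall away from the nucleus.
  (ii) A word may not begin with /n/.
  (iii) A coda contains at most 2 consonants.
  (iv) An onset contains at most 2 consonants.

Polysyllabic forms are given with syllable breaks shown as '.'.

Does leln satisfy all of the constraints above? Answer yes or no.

leln — σ1 onset /l/, coda /ln/ (4→3 falls) ok → well-formed

yes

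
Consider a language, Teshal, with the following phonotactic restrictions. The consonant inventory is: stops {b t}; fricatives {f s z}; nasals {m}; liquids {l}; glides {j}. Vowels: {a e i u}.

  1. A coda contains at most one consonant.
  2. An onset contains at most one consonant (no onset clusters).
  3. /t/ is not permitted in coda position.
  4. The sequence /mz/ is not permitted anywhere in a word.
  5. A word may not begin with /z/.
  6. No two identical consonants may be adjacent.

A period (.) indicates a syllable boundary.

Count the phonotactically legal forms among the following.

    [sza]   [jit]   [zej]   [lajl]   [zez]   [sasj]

0

[sza] — violates constraint 2: syllable 1 onset /sz/ has 2 consonants (> 1) → phonotactically illegal
[jit] — violates constraint 3: syllable 1 coda contains /t/ → phonotactically illegal
[zej] — violates constraint 5: word begins with /z/ → phonotactically illegal
[lajl] — violates constraint 1: syllable 1 coda /jl/ has 2 consonants (> 1) → phonotactically illegal
[zez] — violates constraint 5: word begins with /z/ → phonotactically illegal
[sasj] — violates constraint 1: syllable 1 coda /sj/ has 2 consonants (> 1) → phonotactically illegal
No form is phonotactically legal → 0.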